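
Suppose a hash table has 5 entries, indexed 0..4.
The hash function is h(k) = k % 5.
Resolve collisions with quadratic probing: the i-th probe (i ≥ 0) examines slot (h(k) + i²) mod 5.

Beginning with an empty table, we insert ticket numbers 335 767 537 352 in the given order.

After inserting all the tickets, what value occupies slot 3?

537

Insert 335: h=0, slot 0 empty => index 0.
Insert 767: h=2, slot 2 empty => index 2.
Insert 537: h=2, slot 2 occupied => index 3.
Insert 352: h=2, slots 2,3 occupied => index 1.
Table: [335, 352, 767, 537, _]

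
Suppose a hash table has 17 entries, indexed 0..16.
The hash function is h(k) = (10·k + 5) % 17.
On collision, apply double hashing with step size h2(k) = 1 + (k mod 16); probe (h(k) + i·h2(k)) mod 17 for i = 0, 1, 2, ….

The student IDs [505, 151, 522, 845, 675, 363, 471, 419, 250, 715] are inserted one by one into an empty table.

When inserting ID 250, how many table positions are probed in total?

3

Insert 505: h=6, slot 6 empty → index 6.
Insert 151: h=2, slot 2 empty → index 2.
Insert 522: h=6, h2=11, slot 6 occupied → index 0.
Insert 845: h=6, h2=14, slot 6 occupied → index 3.
Insert 675: h=6, h2=4, slot 6 occupied → index 10.
Insert 363: h=14, slot 14 empty → index 14.
Insert 471: h=6, h2=8, slots 6,14 occupied → index 5.
Insert 419: h=13, slot 13 empty → index 13.
Insert 250: h=6, h2=11, slots 6,0 occupied → index 11.
Insert 715: h=15, slot 15 empty → index 15.
Table: [522, ., 151, 845, ., 471, 505, ., ., ., 675, 250, ., 419, 363, 715, .]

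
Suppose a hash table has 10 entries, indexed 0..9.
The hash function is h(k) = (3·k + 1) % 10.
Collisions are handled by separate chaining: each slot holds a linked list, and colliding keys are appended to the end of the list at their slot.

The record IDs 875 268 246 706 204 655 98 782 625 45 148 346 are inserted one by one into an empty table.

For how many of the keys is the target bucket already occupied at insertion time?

875 -> bucket 6
268 -> bucket 5
246 -> bucket 9
706 -> bucket 9 (collision)
204 -> bucket 3
655 -> bucket 6 (collision)
98 -> bucket 5 (collision)
782 -> bucket 7
625 -> bucket 6 (collision)
45 -> bucket 6 (collision)
148 -> bucket 5 (collision)
346 -> bucket 9 (collision)
Final buckets:
0: _
1: _
2: _
3: 204
4: _
5: 268 -> 98 -> 148
6: 875 -> 655 -> 625 -> 45
7: 782
8: _
9: 246 -> 706 -> 346

7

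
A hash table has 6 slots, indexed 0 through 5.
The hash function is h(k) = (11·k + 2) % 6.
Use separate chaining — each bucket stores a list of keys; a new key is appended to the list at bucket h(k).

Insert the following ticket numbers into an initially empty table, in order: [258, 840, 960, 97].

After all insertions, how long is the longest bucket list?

258 → bucket 2
840 → bucket 2 (collision)
960 → bucket 2 (collision)
97 → bucket 1
Final buckets:
0: _
1: 97
2: 258 -> 840 -> 960
3: _
4: _
5: _

3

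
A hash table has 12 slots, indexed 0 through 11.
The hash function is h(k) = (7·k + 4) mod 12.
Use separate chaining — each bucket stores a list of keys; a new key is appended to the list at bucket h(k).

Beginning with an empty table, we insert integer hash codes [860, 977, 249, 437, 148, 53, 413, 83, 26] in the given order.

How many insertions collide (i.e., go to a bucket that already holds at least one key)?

3

Insert 860: h=0, bucket 0 empty → new chain.
Insert 977: h=3, bucket 3 empty → new chain.
Insert 249: h=7, bucket 7 empty → new chain.
Insert 437: h=3, bucket 3 nonempty → append to chain.
Insert 148: h=8, bucket 8 empty → new chain.
Insert 53: h=3, bucket 3 nonempty → append to chain.
Insert 413: h=3, bucket 3 nonempty → append to chain.
Insert 83: h=9, bucket 9 empty → new chain.
Insert 26: h=6, bucket 6 empty → new chain.
Final buckets:
0: 860
1: ∅
2: ∅
3: 977 -> 437 -> 53 -> 413
4: ∅
5: ∅
6: 26
7: 249
8: 148
9: 83
10: ∅
11: ∅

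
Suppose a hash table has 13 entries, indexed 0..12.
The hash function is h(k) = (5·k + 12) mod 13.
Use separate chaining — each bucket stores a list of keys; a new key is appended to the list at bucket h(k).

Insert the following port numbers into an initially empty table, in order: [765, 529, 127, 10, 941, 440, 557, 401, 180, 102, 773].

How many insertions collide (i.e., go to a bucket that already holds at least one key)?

6

765 → bucket 2
529 → bucket 5
127 → bucket 10
10 → bucket 10 (collision)
941 → bucket 11
440 → bucket 2 (collision)
557 → bucket 2 (collision)
401 → bucket 2 (collision)
180 → bucket 2 (collision)
102 → bucket 2 (collision)
773 → bucket 3
Final buckets:
0: —
1: —
2: 765 -> 440 -> 557 -> 401 -> 180 -> 102
3: 773
4: —
5: 529
6: —
7: —
8: —
9: —
10: 127 -> 10
11: 941
12: —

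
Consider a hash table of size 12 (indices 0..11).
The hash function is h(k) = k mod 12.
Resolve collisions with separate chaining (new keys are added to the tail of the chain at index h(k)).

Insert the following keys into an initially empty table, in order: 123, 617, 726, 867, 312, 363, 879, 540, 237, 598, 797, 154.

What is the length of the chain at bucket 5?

Insert 123: h=3, bucket 3 empty -> new chain.
Insert 617: h=5, bucket 5 empty -> new chain.
Insert 726: h=6, bucket 6 empty -> new chain.
Insert 867: h=3, bucket 3 nonempty -> append to chain.
Insert 312: h=0, bucket 0 empty -> new chain.
Insert 363: h=3, bucket 3 nonempty -> append to chain.
Insert 879: h=3, bucket 3 nonempty -> append to chain.
Insert 540: h=0, bucket 0 nonempty -> append to chain.
Insert 237: h=9, bucket 9 empty -> new chain.
Insert 598: h=10, bucket 10 empty -> new chain.
Insert 797: h=5, bucket 5 nonempty -> append to chain.
Insert 154: h=10, bucket 10 nonempty -> append to chain.
Final buckets:
0: 312 -> 540
1: -
2: -
3: 123 -> 867 -> 363 -> 879
4: -
5: 617 -> 797
6: 726
7: -
8: -
9: 237
10: 598 -> 154
11: -

2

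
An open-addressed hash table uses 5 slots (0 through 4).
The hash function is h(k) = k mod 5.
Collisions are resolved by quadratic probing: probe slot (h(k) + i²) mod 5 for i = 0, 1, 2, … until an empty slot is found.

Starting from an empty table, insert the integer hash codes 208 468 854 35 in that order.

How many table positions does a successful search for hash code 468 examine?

2

208: h=3 -> slot 3
468: h=3, probe 3,4 -> slot 4
854: h=4, probe 4,0 -> slot 0
35: h=0, probe 0,1 -> slot 1
Table: [854, 35, ., 208, 468]
Lookup 468: h=3, probe 3,4 → found at 4.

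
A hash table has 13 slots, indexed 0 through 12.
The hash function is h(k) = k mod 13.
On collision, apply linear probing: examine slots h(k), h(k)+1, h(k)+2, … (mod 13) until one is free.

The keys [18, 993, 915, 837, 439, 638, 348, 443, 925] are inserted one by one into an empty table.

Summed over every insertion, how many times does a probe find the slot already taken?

9

Insert 18: h=5, slot 5 empty => index 5.
Insert 993: h=5, slot 5 occupied => index 6.
Insert 915: h=5, slots 5,6 occupied => index 7.
Insert 837: h=5, slots 5,6,7 occupied => index 8.
Insert 439: h=10, slot 10 empty => index 10.
Insert 638: h=1, slot 1 empty => index 1.
Insert 348: h=10, slot 10 occupied => index 11.
Insert 443: h=1, slot 1 occupied => index 2.
Insert 925: h=2, slot 2 occupied => index 3.
Table: [., 638, 443, 925, ., 18, 993, 915, 837, ., 439, 348, .]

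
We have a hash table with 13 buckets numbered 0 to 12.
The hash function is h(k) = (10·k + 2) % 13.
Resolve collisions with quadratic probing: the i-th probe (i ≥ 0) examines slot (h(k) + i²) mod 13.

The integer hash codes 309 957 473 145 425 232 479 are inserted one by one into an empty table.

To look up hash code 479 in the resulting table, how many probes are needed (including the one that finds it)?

3

309 hashes to 11; slot 11 is free -> place at 11.
957 hashes to 4; slot 4 is free -> place at 4.
473 hashes to 0; slot 0 is free -> place at 0.
145 hashes to 9; slot 9 is free -> place at 9.
425 hashes to 1; slot 1 is free -> place at 1.
232 hashes to 8; slot 8 is free -> place at 8.
479 hashes to 8; 8,9 taken -> place at 12.
Table: [473, 425, _, _, 957, _, _, _, 232, 145, _, 309, 479]
Lookup 479: h=8, probe 8,9,12 → found at 12.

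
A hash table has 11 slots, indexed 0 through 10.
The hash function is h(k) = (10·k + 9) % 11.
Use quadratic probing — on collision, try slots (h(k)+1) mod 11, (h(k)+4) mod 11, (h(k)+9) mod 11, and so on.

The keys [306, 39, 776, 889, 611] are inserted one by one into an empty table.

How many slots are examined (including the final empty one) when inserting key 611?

Insert 306: h=0, slot 0 empty => index 0.
Insert 39: h=3, slot 3 empty => index 3.
Insert 776: h=3, slot 3 occupied => index 4.
Insert 889: h=0, slot 0 occupied => index 1.
Insert 611: h=3, slots 3,4 occupied => index 7.
Table: [306, 889, —, 39, 776, —, —, 611, —, —, —]

3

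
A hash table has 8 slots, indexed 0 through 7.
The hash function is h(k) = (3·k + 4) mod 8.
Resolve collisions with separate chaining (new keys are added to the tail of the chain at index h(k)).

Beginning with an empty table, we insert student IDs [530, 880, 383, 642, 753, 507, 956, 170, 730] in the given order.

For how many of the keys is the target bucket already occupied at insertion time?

3

530 → bucket 2
880 → bucket 4
383 → bucket 1
642 → bucket 2 (collision)
753 → bucket 7
507 → bucket 5
956 → bucket 0
170 → bucket 2 (collision)
730 → bucket 2 (collision)
Final buckets:
0: 956
1: 383
2: 530 -> 642 -> 170 -> 730
3: ∅
4: 880
5: 507
6: ∅
7: 753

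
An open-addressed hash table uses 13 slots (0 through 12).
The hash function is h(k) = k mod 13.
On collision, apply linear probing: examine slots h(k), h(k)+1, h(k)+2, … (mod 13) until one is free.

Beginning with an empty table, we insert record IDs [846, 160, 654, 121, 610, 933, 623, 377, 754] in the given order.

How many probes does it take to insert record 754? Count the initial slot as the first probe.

846 hashes to 1; slot 1 is free -> place at 1.
160 hashes to 4; slot 4 is free -> place at 4.
654 hashes to 4; 4 taken -> place at 5.
121 hashes to 4; 4,5 taken -> place at 6.
610 hashes to 12; slot 12 is free -> place at 12.
933 hashes to 10; slot 10 is free -> place at 10.
623 hashes to 12; 12 taken -> place at 0.
377 hashes to 0; 0,1 taken -> place at 2.
754 hashes to 0; 0,1,2 taken -> place at 3.
Table: [623, 846, 377, 754, 160, 654, 121, —, —, —, 933, —, 610]

4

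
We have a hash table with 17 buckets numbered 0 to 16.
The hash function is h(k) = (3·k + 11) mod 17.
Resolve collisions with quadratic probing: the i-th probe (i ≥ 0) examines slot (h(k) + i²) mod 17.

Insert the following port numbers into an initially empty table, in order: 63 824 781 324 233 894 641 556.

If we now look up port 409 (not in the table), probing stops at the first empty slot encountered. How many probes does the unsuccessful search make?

63: h=13 -> slot 13
824: h=1 -> slot 1
781: h=8 -> slot 8
324: h=14 -> slot 14
233: h=13, probe 13,14,0 -> slot 0
894: h=7 -> slot 7
641: h=13, probe 13,14,0,5 -> slot 5
556: h=13, probe 13,14,0,5,12 -> slot 12
Table: [233, 824, -, -, -, 641, -, 894, 781, -, -, -, 556, 63, 324, -, -]
Lookup 409: h=14, probe 14,15 → slot 15 empty, not found.

2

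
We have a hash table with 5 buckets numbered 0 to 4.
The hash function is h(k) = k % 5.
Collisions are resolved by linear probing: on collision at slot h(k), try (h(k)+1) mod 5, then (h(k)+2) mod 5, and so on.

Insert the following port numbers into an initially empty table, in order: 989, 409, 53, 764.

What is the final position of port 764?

989 hashes to 4; slot 4 is free → place at 4.
409 hashes to 4; 4 taken → place at 0.
53 hashes to 3; slot 3 is free → place at 3.
764 hashes to 4; 4,0 taken → place at 1.
Table: [409, 764, _, 53, 989]

1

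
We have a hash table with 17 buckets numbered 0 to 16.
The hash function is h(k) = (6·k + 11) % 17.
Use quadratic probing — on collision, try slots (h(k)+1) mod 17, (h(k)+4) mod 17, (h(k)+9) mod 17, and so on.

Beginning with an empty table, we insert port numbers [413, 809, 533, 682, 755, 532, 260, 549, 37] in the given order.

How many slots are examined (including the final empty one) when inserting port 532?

413 hashes to 7; slot 7 is free → place at 7.
809 hashes to 3; slot 3 is free → place at 3.
533 hashes to 13; slot 13 is free → place at 13.
682 hashes to 6; slot 6 is free → place at 6.
755 hashes to 2; slot 2 is free → place at 2.
532 hashes to 7; 7 taken → place at 8.
260 hashes to 7; 7,8 taken → place at 11.
549 hashes to 7; 7,8,11 taken → place at 16.
37 hashes to 12; slot 12 is free → place at 12.
Table: [∅, ∅, 755, 809, ∅, ∅, 682, 413, 532, ∅, ∅, 260, 37, 533, ∅, ∅, 549]

2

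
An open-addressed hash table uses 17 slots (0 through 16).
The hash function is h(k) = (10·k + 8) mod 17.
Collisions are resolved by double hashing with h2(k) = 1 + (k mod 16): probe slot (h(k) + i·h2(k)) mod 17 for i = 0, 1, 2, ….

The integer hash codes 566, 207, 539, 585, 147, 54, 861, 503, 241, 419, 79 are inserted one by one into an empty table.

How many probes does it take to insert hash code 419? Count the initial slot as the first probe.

566: h=7 → slot 7
207: h=4 → slot 4
539: h=9 → slot 9
585: h=10 → slot 10
147: h=16 → slot 16
54: h=4, h2=7, probe 4,11 → slot 11
861: h=16, h2=14, probe 16,13 → slot 13
503: h=6 → slot 6
241: h=4, h2=2, probe 4,6,8 → slot 8
419: h=16, h2=4, probe 16,3 → slot 3
79: h=16, h2=16, probe 16,15 → slot 15
Table: [., ., ., 419, 207, ., 503, 566, 241, 539, 585, 54, ., 861, ., 79, 147]

2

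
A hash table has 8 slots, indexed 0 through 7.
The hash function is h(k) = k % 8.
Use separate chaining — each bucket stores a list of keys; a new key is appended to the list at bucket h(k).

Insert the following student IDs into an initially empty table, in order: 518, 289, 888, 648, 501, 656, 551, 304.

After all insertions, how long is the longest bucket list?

518 → bucket 6
289 → bucket 1
888 → bucket 0
648 → bucket 0 (collision)
501 → bucket 5
656 → bucket 0 (collision)
551 → bucket 7
304 → bucket 0 (collision)
Final buckets:
0: 888 -> 648 -> 656 -> 304
1: 289
2: ∅
3: ∅
4: ∅
5: 501
6: 518
7: 551

4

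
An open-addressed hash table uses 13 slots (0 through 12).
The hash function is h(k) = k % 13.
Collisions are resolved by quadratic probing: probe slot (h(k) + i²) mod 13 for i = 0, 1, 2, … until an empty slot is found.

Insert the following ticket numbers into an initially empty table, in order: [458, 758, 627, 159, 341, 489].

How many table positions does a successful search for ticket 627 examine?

Insert 458: h=3, slot 3 empty -> index 3.
Insert 758: h=4, slot 4 empty -> index 4.
Insert 627: h=3, slots 3,4 occupied -> index 7.
Insert 159: h=3, slots 3,4,7 occupied -> index 12.
Insert 341: h=3, slots 3,4,7,12 occupied -> index 6.
Insert 489: h=8, slot 8 empty -> index 8.
Table: [∅, ∅, ∅, 458, 758, ∅, 341, 627, 489, ∅, ∅, ∅, 159]
Lookup 627: h=3, probe 3,4,7 → found at 7.

3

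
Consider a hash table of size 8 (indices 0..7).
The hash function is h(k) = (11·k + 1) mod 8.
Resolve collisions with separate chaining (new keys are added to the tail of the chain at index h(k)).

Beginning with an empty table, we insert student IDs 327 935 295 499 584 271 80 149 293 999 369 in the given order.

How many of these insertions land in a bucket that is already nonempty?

6

327 -> bucket 6
935 -> bucket 6 (collision)
295 -> bucket 6 (collision)
499 -> bucket 2
584 -> bucket 1
271 -> bucket 6 (collision)
80 -> bucket 1 (collision)
149 -> bucket 0
293 -> bucket 0 (collision)
999 -> bucket 6 (collision)
369 -> bucket 4
Final buckets:
0: 149 -> 293
1: 584 -> 80
2: 499
3: .
4: 369
5: .
6: 327 -> 935 -> 295 -> 271 -> 999
7: .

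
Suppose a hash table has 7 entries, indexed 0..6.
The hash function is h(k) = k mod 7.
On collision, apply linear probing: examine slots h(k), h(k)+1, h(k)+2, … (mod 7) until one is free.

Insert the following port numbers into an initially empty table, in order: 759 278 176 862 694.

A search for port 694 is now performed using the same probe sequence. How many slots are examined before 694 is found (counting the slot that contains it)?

759 hashes to 3; slot 3 is free -> place at 3.
278 hashes to 5; slot 5 is free -> place at 5.
176 hashes to 1; slot 1 is free -> place at 1.
862 hashes to 1; 1 taken -> place at 2.
694 hashes to 1; 1,2,3 taken -> place at 4.
Table: [., 176, 862, 759, 694, 278, .]
Lookup 694: h=1, probe 1,2,3,4 → found at 4.

4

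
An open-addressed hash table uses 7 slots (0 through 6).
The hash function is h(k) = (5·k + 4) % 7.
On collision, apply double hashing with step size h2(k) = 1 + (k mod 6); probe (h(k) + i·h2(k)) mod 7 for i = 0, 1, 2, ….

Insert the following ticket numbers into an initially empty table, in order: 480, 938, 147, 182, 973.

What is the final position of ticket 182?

0

Insert 480: h=3, slot 3 empty -> index 3.
Insert 938: h=4, slot 4 empty -> index 4.
Insert 147: h=4, h2=4, slot 4 occupied -> index 1.
Insert 182: h=4, h2=3, slot 4 occupied -> index 0.
Insert 973: h=4, h2=2, slot 4 occupied -> index 6.
Table: [182, 147, _, 480, 938, _, 973]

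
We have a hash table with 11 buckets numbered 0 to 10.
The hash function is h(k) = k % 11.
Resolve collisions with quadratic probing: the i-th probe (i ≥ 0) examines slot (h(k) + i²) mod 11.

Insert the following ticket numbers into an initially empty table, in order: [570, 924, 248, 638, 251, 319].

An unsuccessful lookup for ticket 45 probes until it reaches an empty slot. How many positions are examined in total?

570 hashes to 9; slot 9 is free -> place at 9.
924 hashes to 0; slot 0 is free -> place at 0.
248 hashes to 6; slot 6 is free -> place at 6.
638 hashes to 0; 0 taken -> place at 1.
251 hashes to 9; 9 taken -> place at 10.
319 hashes to 0; 0,1 taken -> place at 4.
Table: [924, 638, —, —, 319, —, 248, —, —, 570, 251]
Lookup 45: h=1, probe 1,2 → slot 2 empty, not found.

2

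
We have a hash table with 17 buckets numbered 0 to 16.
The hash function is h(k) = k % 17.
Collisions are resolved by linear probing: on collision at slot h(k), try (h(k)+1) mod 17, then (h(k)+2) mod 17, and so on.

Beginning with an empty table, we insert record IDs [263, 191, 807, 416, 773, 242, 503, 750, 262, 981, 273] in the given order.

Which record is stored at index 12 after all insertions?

503

263 hashes to 8; slot 8 is free -> place at 8.
191 hashes to 4; slot 4 is free -> place at 4.
807 hashes to 8; 8 taken -> place at 9.
416 hashes to 8; 8,9 taken -> place at 10.
773 hashes to 8; 8,9,10 taken -> place at 11.
242 hashes to 4; 4 taken -> place at 5.
503 hashes to 10; 10,11 taken -> place at 12.
750 hashes to 2; slot 2 is free -> place at 2.
262 hashes to 7; slot 7 is free -> place at 7.
981 hashes to 12; 12 taken -> place at 13.
273 hashes to 1; slot 1 is free -> place at 1.
Table: [—, 273, 750, —, 191, 242, —, 262, 263, 807, 416, 773, 503, 981, —, —, —]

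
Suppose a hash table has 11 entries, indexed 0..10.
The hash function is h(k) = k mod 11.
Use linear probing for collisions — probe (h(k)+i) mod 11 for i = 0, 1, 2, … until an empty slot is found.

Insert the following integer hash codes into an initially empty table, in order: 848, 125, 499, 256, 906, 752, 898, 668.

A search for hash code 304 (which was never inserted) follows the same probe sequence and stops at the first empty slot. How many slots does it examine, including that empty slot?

848 hashes to 1; slot 1 is free -> place at 1.
125 hashes to 4; slot 4 is free -> place at 4.
499 hashes to 4; 4 taken -> place at 5.
256 hashes to 3; slot 3 is free -> place at 3.
906 hashes to 4; 4,5 taken -> place at 6.
752 hashes to 4; 4,5,6 taken -> place at 7.
898 hashes to 7; 7 taken -> place at 8.
668 hashes to 8; 8 taken -> place at 9.
Table: [∅, 848, ∅, 256, 125, 499, 906, 752, 898, 668, ∅]
Lookup 304: h=7, probe 7,8,9,10 → slot 10 empty, not found.

4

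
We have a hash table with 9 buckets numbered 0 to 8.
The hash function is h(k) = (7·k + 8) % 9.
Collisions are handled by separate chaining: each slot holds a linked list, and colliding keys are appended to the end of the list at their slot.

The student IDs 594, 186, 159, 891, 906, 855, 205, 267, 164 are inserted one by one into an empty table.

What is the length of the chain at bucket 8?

Insert 594: h=8, bucket 8 empty → new chain.
Insert 186: h=5, bucket 5 empty → new chain.
Insert 159: h=5, bucket 5 nonempty → append to chain.
Insert 891: h=8, bucket 8 nonempty → append to chain.
Insert 906: h=5, bucket 5 nonempty → append to chain.
Insert 855: h=8, bucket 8 nonempty → append to chain.
Insert 205: h=3, bucket 3 empty → new chain.
Insert 267: h=5, bucket 5 nonempty → append to chain.
Insert 164: h=4, bucket 4 empty → new chain.
Final buckets:
0: -
1: -
2: -
3: 205
4: 164
5: 186 -> 159 -> 906 -> 267
6: -
7: -
8: 594 -> 891 -> 855

3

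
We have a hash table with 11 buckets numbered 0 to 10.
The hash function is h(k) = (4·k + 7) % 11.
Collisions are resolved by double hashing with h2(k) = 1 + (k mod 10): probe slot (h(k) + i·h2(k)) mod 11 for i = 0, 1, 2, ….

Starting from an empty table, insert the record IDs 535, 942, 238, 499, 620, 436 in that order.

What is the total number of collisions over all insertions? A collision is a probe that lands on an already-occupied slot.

5

535 hashes to 2; slot 2 is free => place at 2.
942 hashes to 2, h2=3; 2 taken => place at 5.
238 hashes to 2, h2=9; 2 taken => place at 0.
499 hashes to 1; slot 1 is free => place at 1.
620 hashes to 1, h2=1; 1,2 taken => place at 3.
436 hashes to 2, h2=7; 2 taken => place at 9.
Table: [238, 499, 535, 620, _, 942, _, _, _, 436, _]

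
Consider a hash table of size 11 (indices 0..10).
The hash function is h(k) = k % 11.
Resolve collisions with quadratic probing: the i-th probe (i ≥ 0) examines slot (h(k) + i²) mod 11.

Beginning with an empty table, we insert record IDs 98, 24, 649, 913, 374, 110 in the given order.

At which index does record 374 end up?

98 hashes to 10; slot 10 is free -> place at 10.
24 hashes to 2; slot 2 is free -> place at 2.
649 hashes to 0; slot 0 is free -> place at 0.
913 hashes to 0; 0 taken -> place at 1.
374 hashes to 0; 0,1 taken -> place at 4.
110 hashes to 0; 0,1,4 taken -> place at 9.
Table: [649, 913, 24, ∅, 374, ∅, ∅, ∅, ∅, 110, 98]

4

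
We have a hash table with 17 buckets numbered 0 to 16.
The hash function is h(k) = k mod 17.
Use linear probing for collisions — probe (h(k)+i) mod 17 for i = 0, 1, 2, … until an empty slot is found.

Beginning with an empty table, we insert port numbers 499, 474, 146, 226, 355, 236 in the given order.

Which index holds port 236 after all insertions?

Insert 499: h=6, slot 6 empty → index 6.
Insert 474: h=15, slot 15 empty → index 15.
Insert 146: h=10, slot 10 empty → index 10.
Insert 226: h=5, slot 5 empty → index 5.
Insert 355: h=15, slot 15 occupied → index 16.
Insert 236: h=15, slots 15,16 occupied → index 0.
Table: [236, ., ., ., ., 226, 499, ., ., ., 146, ., ., ., ., 474, 355]

0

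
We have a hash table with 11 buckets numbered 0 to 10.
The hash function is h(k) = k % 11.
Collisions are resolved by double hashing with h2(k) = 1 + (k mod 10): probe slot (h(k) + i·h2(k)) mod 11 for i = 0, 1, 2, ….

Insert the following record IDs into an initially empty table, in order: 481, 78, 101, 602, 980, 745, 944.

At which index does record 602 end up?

481 hashes to 8; slot 8 is free => place at 8.
78 hashes to 1; slot 1 is free => place at 1.
101 hashes to 2; slot 2 is free => place at 2.
602 hashes to 8, h2=3; 8 taken => place at 0.
980 hashes to 1, h2=1; 1,2 taken => place at 3.
745 hashes to 8, h2=6; 8,3 taken => place at 9.
944 hashes to 9, h2=5; 9,3,8,2 taken => place at 7.
Table: [602, 78, 101, 980, ∅, ∅, ∅, 944, 481, 745, ∅]

0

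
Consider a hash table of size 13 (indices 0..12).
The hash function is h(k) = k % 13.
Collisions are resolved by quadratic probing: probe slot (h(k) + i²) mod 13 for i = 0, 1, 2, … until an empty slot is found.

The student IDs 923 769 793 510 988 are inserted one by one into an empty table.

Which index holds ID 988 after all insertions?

4

923: h=0 → slot 0
769: h=2 → slot 2
793: h=0, probe 0,1 → slot 1
510: h=3 → slot 3
988: h=0, probe 0,1,4 → slot 4
Table: [923, 793, 769, 510, 988, —, —, —, —, —, —, —, —]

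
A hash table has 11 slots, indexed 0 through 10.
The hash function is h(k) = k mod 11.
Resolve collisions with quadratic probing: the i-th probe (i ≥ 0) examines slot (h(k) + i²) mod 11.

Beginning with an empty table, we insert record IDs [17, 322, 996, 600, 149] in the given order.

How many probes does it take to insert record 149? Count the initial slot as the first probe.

4

17 hashes to 6; slot 6 is free => place at 6.
322 hashes to 3; slot 3 is free => place at 3.
996 hashes to 6; 6 taken => place at 7.
600 hashes to 6; 6,7 taken => place at 10.
149 hashes to 6; 6,7,10 taken => place at 4.
Table: [-, -, -, 322, 149, -, 17, 996, -, -, 600]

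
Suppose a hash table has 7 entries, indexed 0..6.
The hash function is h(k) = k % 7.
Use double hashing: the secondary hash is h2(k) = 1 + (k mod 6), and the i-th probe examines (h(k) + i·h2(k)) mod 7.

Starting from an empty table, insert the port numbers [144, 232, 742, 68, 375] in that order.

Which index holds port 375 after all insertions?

144 hashes to 4; slot 4 is free -> place at 4.
232 hashes to 1; slot 1 is free -> place at 1.
742 hashes to 0; slot 0 is free -> place at 0.
68 hashes to 5; slot 5 is free -> place at 5.
375 hashes to 4, h2=4; 4,1,5 taken -> place at 2.
Table: [742, 232, 375, —, 144, 68, —]

2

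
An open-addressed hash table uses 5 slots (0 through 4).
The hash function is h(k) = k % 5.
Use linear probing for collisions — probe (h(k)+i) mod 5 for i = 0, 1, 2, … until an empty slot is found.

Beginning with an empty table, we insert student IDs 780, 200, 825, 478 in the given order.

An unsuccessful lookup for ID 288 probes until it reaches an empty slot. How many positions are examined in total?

2

Insert 780: h=0, slot 0 empty => index 0.
Insert 200: h=0, slot 0 occupied => index 1.
Insert 825: h=0, slots 0,1 occupied => index 2.
Insert 478: h=3, slot 3 empty => index 3.
Table: [780, 200, 825, 478, -]
Lookup 288: h=3, probe 3,4 → slot 4 empty, not found.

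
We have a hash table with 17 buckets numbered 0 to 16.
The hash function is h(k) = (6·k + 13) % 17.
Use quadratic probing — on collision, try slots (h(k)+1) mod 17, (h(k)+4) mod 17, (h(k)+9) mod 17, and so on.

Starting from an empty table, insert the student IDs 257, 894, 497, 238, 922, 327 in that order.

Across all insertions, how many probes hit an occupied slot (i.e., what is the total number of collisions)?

257: h=8 => slot 8
894: h=5 => slot 5
497: h=3 => slot 3
238: h=13 => slot 13
922: h=3, probe 3,4 => slot 4
327: h=3, probe 3,4,7 => slot 7
Table: [., ., ., 497, 922, 894, ., 327, 257, ., ., ., ., 238, ., ., .]

3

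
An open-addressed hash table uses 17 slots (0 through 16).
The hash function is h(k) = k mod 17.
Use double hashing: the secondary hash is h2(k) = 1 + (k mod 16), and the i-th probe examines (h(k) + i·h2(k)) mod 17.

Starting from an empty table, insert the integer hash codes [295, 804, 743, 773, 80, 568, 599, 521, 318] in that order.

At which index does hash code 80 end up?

13

295 hashes to 6; slot 6 is free => place at 6.
804 hashes to 5; slot 5 is free => place at 5.
743 hashes to 12; slot 12 is free => place at 12.
773 hashes to 8; slot 8 is free => place at 8.
80 hashes to 12, h2=1; 12 taken => place at 13.
568 hashes to 7; slot 7 is free => place at 7.
599 hashes to 4; slot 4 is free => place at 4.
521 hashes to 11; slot 11 is free => place at 11.
318 hashes to 12, h2=15; 12 taken => place at 10.
Table: [_, _, _, _, 599, 804, 295, 568, 773, _, 318, 521, 743, 80, _, _, _]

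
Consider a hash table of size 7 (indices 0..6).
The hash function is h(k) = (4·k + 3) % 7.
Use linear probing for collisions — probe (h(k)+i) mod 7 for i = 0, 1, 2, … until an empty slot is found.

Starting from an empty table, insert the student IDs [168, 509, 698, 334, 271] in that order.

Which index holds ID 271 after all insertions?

168: h=3 => slot 3
509: h=2 => slot 2
698: h=2, probe 2,3,4 => slot 4
334: h=2, probe 2,3,4,5 => slot 5
271: h=2, probe 2,3,4,5,6 => slot 6
Table: [∅, ∅, 509, 168, 698, 334, 271]

6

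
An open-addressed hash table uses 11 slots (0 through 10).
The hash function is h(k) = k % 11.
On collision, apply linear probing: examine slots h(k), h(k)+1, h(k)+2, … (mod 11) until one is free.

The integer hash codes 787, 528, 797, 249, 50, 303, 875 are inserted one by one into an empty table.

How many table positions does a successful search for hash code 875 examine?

5

787 hashes to 6; slot 6 is free => place at 6.
528 hashes to 0; slot 0 is free => place at 0.
797 hashes to 5; slot 5 is free => place at 5.
249 hashes to 7; slot 7 is free => place at 7.
50 hashes to 6; 6,7 taken => place at 8.
303 hashes to 6; 6,7,8 taken => place at 9.
875 hashes to 6; 6,7,8,9 taken => place at 10.
Table: [528, —, —, —, —, 797, 787, 249, 50, 303, 875]
Lookup 875: h=6, probe 6,7,8,9,10 → found at 10.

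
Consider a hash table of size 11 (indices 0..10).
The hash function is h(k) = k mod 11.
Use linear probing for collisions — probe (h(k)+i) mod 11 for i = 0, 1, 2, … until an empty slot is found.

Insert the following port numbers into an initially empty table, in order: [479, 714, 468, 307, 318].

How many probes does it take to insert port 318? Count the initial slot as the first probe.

3

479: h=6 -> slot 6
714: h=10 -> slot 10
468: h=6, probe 6,7 -> slot 7
307: h=10, probe 10,0 -> slot 0
318: h=10, probe 10,0,1 -> slot 1
Table: [307, 318, ., ., ., ., 479, 468, ., ., 714]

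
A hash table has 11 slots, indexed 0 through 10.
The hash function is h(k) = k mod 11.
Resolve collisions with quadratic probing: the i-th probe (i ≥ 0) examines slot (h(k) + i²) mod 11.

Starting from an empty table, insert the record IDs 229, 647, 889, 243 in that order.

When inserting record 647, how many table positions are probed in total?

2

229 hashes to 9; slot 9 is free -> place at 9.
647 hashes to 9; 9 taken -> place at 10.
889 hashes to 9; 9,10 taken -> place at 2.
243 hashes to 1; slot 1 is free -> place at 1.
Table: [∅, 243, 889, ∅, ∅, ∅, ∅, ∅, ∅, 229, 647]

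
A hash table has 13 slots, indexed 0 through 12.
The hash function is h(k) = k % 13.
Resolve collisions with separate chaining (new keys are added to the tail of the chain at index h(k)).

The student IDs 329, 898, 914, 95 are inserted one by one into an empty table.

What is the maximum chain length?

329 → bucket 4
898 → bucket 1
914 → bucket 4 (collision)
95 → bucket 4 (collision)
Final buckets:
0: ∅
1: 898
2: ∅
3: ∅
4: 329 -> 914 -> 95
5: ∅
6: ∅
7: ∅
8: ∅
9: ∅
10: ∅
11: ∅
12: ∅

3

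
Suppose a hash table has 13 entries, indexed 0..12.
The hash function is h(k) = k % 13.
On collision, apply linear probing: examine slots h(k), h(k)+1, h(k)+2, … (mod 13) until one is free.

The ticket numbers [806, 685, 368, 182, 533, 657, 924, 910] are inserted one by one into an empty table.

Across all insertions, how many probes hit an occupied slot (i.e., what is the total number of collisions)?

806: h=0 => slot 0
685: h=9 => slot 9
368: h=4 => slot 4
182: h=0, probe 0,1 => slot 1
533: h=0, probe 0,1,2 => slot 2
657: h=7 => slot 7
924: h=1, probe 1,2,3 => slot 3
910: h=0, probe 0,1,2,3,4,5 => slot 5
Table: [806, 182, 533, 924, 368, 910, -, 657, -, 685, -, -, -]

10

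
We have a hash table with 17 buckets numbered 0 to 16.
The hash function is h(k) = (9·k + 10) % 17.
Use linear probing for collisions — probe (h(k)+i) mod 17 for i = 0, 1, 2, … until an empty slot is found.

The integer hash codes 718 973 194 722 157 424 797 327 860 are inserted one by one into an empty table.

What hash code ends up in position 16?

327

Insert 718: h=12, slot 12 empty => index 12.
Insert 973: h=12, slot 12 occupied => index 13.
Insert 194: h=5, slot 5 empty => index 5.
Insert 722: h=14, slot 14 empty => index 14.
Insert 157: h=12, slots 12,13,14 occupied => index 15.
Insert 424: h=1, slot 1 empty => index 1.
Insert 797: h=9, slot 9 empty => index 9.
Insert 327: h=12, slots 12,13,14,15 occupied => index 16.
Insert 860: h=15, slots 15,16 occupied => index 0.
Table: [860, 424, -, -, -, 194, -, -, -, 797, -, -, 718, 973, 722, 157, 327]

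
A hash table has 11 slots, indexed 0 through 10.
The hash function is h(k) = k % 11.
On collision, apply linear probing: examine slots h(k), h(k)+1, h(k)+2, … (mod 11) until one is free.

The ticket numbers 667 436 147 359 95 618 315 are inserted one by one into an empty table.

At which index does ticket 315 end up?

667 hashes to 7; slot 7 is free -> place at 7.
436 hashes to 7; 7 taken -> place at 8.
147 hashes to 4; slot 4 is free -> place at 4.
359 hashes to 7; 7,8 taken -> place at 9.
95 hashes to 7; 7,8,9 taken -> place at 10.
618 hashes to 2; slot 2 is free -> place at 2.
315 hashes to 7; 7,8,9,10 taken -> place at 0.
Table: [315, -, 618, -, 147, -, -, 667, 436, 359, 95]

0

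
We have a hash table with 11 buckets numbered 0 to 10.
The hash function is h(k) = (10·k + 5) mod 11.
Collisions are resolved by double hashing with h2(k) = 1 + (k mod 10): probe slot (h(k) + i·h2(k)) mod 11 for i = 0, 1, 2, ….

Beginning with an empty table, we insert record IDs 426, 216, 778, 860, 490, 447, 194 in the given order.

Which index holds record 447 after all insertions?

0

426 hashes to 8; slot 8 is free => place at 8.
216 hashes to 9; slot 9 is free => place at 9.
778 hashes to 8, h2=9; 8 taken => place at 6.
860 hashes to 3; slot 3 is free => place at 3.
490 hashes to 10; slot 10 is free => place at 10.
447 hashes to 9, h2=8; 9,6,3 taken => place at 0.
194 hashes to 9, h2=5; 9,3,8 taken => place at 2.
Table: [447, _, 194, 860, _, _, 778, _, 426, 216, 490]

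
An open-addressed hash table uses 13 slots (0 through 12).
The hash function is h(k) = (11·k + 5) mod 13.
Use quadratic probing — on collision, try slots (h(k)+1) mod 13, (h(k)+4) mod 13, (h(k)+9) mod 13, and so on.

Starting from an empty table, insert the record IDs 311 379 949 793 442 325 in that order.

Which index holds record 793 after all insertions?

6

311: h=7 => slot 7
379: h=1 => slot 1
949: h=5 => slot 5
793: h=5, probe 5,6 => slot 6
442: h=5, probe 5,6,9 => slot 9
325: h=5, probe 5,6,9,1,8 => slot 8
Table: [_, 379, _, _, _, 949, 793, 311, 325, 442, _, _, _]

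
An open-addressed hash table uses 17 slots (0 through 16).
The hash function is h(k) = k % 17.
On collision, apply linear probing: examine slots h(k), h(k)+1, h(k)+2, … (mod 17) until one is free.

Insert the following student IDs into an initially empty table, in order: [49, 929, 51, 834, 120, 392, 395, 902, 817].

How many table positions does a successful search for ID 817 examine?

49: h=15 → slot 15
929: h=11 → slot 11
51: h=0 → slot 0
834: h=1 → slot 1
120: h=1, probe 1,2 → slot 2
392: h=1, probe 1,2,3 → slot 3
395: h=4 → slot 4
902: h=1, probe 1,2,3,4,5 → slot 5
817: h=1, probe 1,2,3,4,5,6 → slot 6
Table: [51, 834, 120, 392, 395, 902, 817, _, _, _, _, 929, _, _, _, 49, _]
Lookup 817: h=1, probe 1,2,3,4,5,6 → found at 6.

6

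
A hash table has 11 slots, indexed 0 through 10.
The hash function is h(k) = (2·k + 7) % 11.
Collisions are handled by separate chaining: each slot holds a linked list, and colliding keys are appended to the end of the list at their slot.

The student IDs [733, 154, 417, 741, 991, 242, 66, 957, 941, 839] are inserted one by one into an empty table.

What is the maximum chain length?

733 → bucket 10
154 → bucket 7
417 → bucket 5
741 → bucket 4
991 → bucket 9
242 → bucket 7 (collision)
66 → bucket 7 (collision)
957 → bucket 7 (collision)
941 → bucket 8
839 → bucket 2
Final buckets:
0: ∅
1: ∅
2: 839
3: ∅
4: 741
5: 417
6: ∅
7: 154 -> 242 -> 66 -> 957
8: 941
9: 991
10: 733

4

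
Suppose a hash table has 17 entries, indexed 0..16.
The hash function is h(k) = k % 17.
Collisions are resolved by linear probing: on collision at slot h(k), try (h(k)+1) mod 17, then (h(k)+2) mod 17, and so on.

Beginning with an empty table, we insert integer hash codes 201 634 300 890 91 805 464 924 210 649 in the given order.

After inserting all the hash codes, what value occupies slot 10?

924

201: h=14 -> slot 14
634: h=5 -> slot 5
300: h=11 -> slot 11
890: h=6 -> slot 6
91: h=6, probe 6,7 -> slot 7
805: h=6, probe 6,7,8 -> slot 8
464: h=5, probe 5,6,7,8,9 -> slot 9
924: h=6, probe 6,7,8,9,10 -> slot 10
210: h=6, probe 6,7,8,9,10,11,12 -> slot 12
649: h=3 -> slot 3
Table: [—, —, —, 649, —, 634, 890, 91, 805, 464, 924, 300, 210, —, 201, —, —]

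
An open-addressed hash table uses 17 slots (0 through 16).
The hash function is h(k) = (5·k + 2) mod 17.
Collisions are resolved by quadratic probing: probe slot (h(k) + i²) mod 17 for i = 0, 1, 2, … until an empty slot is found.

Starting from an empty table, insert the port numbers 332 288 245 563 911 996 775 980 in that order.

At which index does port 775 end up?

332 hashes to 13; slot 13 is free -> place at 13.
288 hashes to 14; slot 14 is free -> place at 14.
245 hashes to 3; slot 3 is free -> place at 3.
563 hashes to 12; slot 12 is free -> place at 12.
911 hashes to 1; slot 1 is free -> place at 1.
996 hashes to 1; 1 taken -> place at 2.
775 hashes to 1; 1,2 taken -> place at 5.
980 hashes to 6; slot 6 is free -> place at 6.
Table: [_, 911, 996, 245, _, 775, 980, _, _, _, _, _, 563, 332, 288, _, _]

5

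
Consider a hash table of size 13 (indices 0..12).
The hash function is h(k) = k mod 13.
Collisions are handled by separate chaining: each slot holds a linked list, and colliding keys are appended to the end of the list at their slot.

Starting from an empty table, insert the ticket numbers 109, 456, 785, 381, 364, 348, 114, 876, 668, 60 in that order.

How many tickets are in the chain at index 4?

1

109 -> bucket 5
456 -> bucket 1
785 -> bucket 5 (collision)
381 -> bucket 4
364 -> bucket 0
348 -> bucket 10
114 -> bucket 10 (collision)
876 -> bucket 5 (collision)
668 -> bucket 5 (collision)
60 -> bucket 8
Final buckets:
0: 364
1: 456
2: .
3: .
4: 381
5: 109 -> 785 -> 876 -> 668
6: .
7: .
8: 60
9: .
10: 348 -> 114
11: .
12: .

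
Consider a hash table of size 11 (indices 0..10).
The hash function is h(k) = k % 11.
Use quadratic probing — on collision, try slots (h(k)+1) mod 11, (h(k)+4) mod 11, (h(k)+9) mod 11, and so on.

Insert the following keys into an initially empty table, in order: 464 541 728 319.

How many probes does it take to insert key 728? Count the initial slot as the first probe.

3

464 hashes to 2; slot 2 is free → place at 2.
541 hashes to 2; 2 taken → place at 3.
728 hashes to 2; 2,3 taken → place at 6.
319 hashes to 0; slot 0 is free → place at 0.
Table: [319, ., 464, 541, ., ., 728, ., ., ., .]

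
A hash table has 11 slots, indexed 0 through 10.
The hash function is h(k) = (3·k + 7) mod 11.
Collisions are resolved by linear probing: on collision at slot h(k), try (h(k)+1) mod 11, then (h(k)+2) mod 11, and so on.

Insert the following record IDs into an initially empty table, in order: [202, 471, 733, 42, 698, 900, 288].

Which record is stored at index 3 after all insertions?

900

202: h=8 => slot 8
471: h=1 => slot 1
733: h=6 => slot 6
42: h=1, probe 1,2 => slot 2
698: h=0 => slot 0
900: h=1, probe 1,2,3 => slot 3
288: h=2, probe 2,3,4 => slot 4
Table: [698, 471, 42, 900, 288, -, 733, -, 202, -, -]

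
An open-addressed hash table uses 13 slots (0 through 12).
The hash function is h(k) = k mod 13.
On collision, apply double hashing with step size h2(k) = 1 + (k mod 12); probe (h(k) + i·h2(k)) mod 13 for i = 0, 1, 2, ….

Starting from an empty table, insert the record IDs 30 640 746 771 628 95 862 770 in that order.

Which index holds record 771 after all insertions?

8

30 hashes to 4; slot 4 is free => place at 4.
640 hashes to 3; slot 3 is free => place at 3.
746 hashes to 5; slot 5 is free => place at 5.
771 hashes to 4, h2=4; 4 taken => place at 8.
628 hashes to 4, h2=5; 4 taken => place at 9.
95 hashes to 4, h2=12; 4,3 taken => place at 2.
862 hashes to 4, h2=11; 4,2 taken => place at 0.
770 hashes to 3, h2=3; 3 taken => place at 6.
Table: [862, _, 95, 640, 30, 746, 770, _, 771, 628, _, _, _]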